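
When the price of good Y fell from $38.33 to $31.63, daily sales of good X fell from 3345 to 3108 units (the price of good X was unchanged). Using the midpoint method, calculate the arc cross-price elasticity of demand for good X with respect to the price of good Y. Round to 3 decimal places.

0.383

ΔQ_X = 3108 − 3345 = -237; ΔP_Y = 31.63 − 38.33 = -6.7.
Midpoints: Q̄_X = 3226.5, P̄_Y = 34.98.
ε = (ΔQ_X/Q̄_X)/(ΔP_Y/P̄_Y) = (-237/3226.5)/(-6.7/34.98) ≈ 0.383.
ε > 0: good X and good Y are substitutes.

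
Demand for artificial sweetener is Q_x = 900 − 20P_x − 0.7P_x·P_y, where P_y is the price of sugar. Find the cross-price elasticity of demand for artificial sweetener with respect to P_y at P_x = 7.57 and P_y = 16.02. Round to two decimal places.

-0.13

At P_x = 7.57 and P_y = 16.02: Q_x = 663.710.
∂Q_x/∂P_y = -0.7P_x = -0.7(7.57) = -5.2990.
ε = (∂Q_x/∂P_y)(P_y/Q_x) = -5.2990 × (16.02/663.710) ≈ -0.13.
ε < 0: complements.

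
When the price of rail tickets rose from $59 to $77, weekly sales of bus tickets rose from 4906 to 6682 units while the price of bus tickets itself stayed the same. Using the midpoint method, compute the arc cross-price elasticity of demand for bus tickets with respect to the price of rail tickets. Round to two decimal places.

ΔQ_A = 6682 − 4906 = 1776; ΔP_B = 77 − 59 = 18.
Midpoints: Q̄_A = 5794.0, P̄_B = 68.00.
ε = (ΔQ_A/Q̄_A)/(ΔP_B/P̄_B) = (1776/5794.0)/(18/68.00) ≈ 1.16.
ε > 0: bus tickets and rail tickets are substitutes.

1.16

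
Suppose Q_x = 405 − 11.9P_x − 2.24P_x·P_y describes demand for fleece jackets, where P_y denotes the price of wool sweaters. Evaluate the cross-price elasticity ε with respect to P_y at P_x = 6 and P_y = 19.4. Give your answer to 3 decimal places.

At P_x = 6 and P_y = 19.4: Q_x = 72.864.
∂Q_x/∂P_y = -2.24P_x = -2.24(6) = -13.4400.
ε = (∂Q_x/∂P_y)(P_y/Q_x) = -13.4400 × (19.4/72.864) ≈ -3.578.
ε < 0: complements.

-3.578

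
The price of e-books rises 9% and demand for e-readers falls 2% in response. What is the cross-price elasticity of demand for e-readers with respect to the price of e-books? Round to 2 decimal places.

-0.22

ε = (%ΔQ of e-readers) / (%ΔP of e-books) = (-2%) / (9%) ≈ -0.22.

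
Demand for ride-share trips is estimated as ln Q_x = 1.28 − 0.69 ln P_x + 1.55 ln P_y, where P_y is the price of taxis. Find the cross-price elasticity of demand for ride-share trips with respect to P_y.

In a log-linear (constant-elasticity) demand function, the coefficient on ln P_y is the cross-price elasticity.
ε = 1.55. Positive, so ride-share trips and taxis are substitutes.

1.55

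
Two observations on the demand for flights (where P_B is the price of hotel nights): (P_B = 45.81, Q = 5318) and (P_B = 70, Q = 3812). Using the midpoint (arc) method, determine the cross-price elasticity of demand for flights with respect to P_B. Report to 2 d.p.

-0.79

ΔQ_A = 3812 − 5318 = -1506; ΔP_B = 70 − 45.81 = 24.19.
Midpoints: Q̄_A = 4565.0, P̄_B = 57.91.
ε = (ΔQ_A/Q̄_A)/(ΔP_B/P̄_B) = (-1506/4565.0)/(24.19/57.91) ≈ -0.79.
ε < 0: flights and hotel nights are complements.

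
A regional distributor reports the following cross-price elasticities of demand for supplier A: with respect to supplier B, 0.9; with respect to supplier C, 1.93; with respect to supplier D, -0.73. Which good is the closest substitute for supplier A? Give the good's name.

supplier C

Substitutes have ε > 0. Among the positive values, 1.93 (supplier C) is largest.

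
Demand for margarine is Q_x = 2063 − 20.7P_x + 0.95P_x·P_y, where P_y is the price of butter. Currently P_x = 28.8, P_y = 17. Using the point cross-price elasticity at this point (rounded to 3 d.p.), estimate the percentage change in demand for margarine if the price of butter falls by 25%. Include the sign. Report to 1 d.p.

At P_x = 28.8, P_y = 17: Q_x = 1931.96.
∂Q_x/∂P_y = 0.95P_x = 27.3600.
ε = (∂Q_x/∂P_y)(P_y/Q_x) = 27.3600 × 17/1931.96 ≈ 0.241.
%ΔQ_x ≈ ε × %ΔP_y = 0.241 × (-25%) = -6.0%.

-6.0%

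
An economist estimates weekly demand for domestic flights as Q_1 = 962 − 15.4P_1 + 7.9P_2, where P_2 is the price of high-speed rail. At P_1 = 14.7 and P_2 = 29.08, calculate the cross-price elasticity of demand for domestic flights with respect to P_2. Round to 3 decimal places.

At P_1 = 14.7 and P_2 = 29.08: Q_1 = 965.352.
∂Q_1/∂P_2 = 7.9.
ε = (∂Q_1/∂P_2)(P_2/Q_1) = 7.9 × (29.08/965.352) ≈ 0.238.

0.238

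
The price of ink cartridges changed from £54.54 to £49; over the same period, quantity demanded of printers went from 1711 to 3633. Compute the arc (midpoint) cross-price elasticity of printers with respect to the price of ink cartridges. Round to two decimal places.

-6.72

ΔQ_A = 3633 − 1711 = 1922; ΔP_B = 49 − 54.54 = -5.54.
Midpoints: Q̄_A = 2672.0, P̄_B = 51.77.
ε = (ΔQ_A/Q̄_A)/(ΔP_B/P̄_B) = (1922/2672.0)/(-5.54/51.77) ≈ -6.72.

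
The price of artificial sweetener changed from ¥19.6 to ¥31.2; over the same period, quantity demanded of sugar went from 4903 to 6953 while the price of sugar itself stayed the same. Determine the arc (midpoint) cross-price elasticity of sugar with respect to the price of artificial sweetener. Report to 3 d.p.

ΔQ_A = 6953 − 4903 = 2050; ΔP_B = 31.2 − 19.6 = 11.6.
Midpoints: Q̄_A = 5928.0, P̄_B = 25.40.
ε = (ΔQ_A/Q̄_A)/(ΔP_B/P̄_B) = (2050/5928.0)/(11.6/25.40) ≈ 0.757.

0.757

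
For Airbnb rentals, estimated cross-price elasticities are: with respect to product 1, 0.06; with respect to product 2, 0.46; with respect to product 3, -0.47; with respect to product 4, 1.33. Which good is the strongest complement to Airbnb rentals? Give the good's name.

Complements have ε < 0. The most negative value is -0.47 (product 3).

product 3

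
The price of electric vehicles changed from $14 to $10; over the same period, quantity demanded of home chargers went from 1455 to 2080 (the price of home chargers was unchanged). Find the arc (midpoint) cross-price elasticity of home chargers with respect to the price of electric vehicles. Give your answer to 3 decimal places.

ΔQ_A = 2080 − 1455 = 625; ΔP_B = 10 − 14 = -4.
Midpoints: Q̄_A = 1767.5, P̄_B = 12.00.
ε = (ΔQ_A/Q̄_A)/(ΔP_B/P̄_B) = (625/1767.5)/(-4/12.00) ≈ -1.061.
ε < 0: home chargers and electric vehicles are complements.

-1.061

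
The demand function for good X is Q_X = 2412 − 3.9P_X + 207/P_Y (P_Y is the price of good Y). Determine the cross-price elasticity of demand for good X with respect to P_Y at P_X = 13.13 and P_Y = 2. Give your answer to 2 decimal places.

-0.04

At P_X = 13.13 and P_Y = 2: Q_X = 2464.293.
∂Q_X/∂P_Y = −207/P_Y² = -51.7500.
ε = (∂Q_X/∂P_Y)(P_Y/Q_X) = -51.7500 × (2/2464.293) ≈ -0.04.
ε < 0: complements.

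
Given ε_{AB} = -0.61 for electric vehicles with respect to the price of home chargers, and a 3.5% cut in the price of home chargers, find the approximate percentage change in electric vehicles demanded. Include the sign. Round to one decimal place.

%ΔQ ≈ ε × %ΔP of home chargers = -0.61 × (-3.5%) = 2.1%.
Demand for electric vehicles rises by about 2.1%.

2.1%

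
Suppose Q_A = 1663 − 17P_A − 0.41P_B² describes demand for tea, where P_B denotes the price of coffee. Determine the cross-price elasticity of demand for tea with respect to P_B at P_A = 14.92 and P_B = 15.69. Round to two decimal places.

-0.15

At P_A = 14.92 and P_B = 15.69: Q_A = 1308.428.
∂Q_A/∂P_B = -0.82P_B = -0.82(15.69) = -12.8658.
ε = (∂Q_A/∂P_B)(P_B/Q_A) = -12.8658 × (15.69/1308.428) ≈ -0.15.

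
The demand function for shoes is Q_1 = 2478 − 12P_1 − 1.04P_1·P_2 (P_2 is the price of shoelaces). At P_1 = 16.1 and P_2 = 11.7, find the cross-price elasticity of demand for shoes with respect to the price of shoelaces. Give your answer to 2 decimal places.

At P_1 = 16.1 and P_2 = 11.7: Q_1 = 2088.895.
∂Q_1/∂P_2 = -1.04P_1 = -1.04(16.1) = -16.7440.
ε = (∂Q_1/∂P_2)(P_2/Q_1) = -16.7440 × (11.7/2088.895) ≈ -0.09.

-0.09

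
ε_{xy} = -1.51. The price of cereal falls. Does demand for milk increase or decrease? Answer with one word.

increase

ε < 0 and the price of cereal falls, so the quantity of milk moves in the opposite direction: it increases.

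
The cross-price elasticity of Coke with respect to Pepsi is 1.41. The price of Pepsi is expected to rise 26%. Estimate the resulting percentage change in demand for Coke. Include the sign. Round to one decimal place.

36.7%

%ΔQ ≈ ε × %ΔP of Pepsi = 1.41 × (26%) = 36.7%.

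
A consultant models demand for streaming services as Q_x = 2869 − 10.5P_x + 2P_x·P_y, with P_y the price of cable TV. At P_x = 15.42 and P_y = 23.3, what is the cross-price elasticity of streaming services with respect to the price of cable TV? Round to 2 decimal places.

0.21

At P_x = 15.42 and P_y = 23.3: Q_x = 3425.662.
∂Q_x/∂P_y = 2P_x = 2(15.42) = 30.8400.
ε = (∂Q_x/∂P_y)(P_y/Q_x) = 30.8400 × (23.3/3425.662) ≈ 0.21.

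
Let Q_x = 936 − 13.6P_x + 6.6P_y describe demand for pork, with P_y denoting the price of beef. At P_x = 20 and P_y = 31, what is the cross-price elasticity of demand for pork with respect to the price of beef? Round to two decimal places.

At P_x = 20 and P_y = 31: Q_x = 868.6.
∂Q_x/∂P_y = 6.6.
ε = (∂Q_x/∂P_y)(P_y/Q_x) = 6.6 × (31/868.6) ≈ 0.24.
Since ε > 0, pork and beef are substitutes.

0.24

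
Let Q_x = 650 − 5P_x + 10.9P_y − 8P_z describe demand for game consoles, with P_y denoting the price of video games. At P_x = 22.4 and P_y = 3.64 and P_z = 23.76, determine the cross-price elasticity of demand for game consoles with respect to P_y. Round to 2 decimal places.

At P_x = 22.4 and P_y = 3.64 and P_z = 23.76: Q_x = 387.596.
∂Q_x/∂P_y = 10.9.
ε = (∂Q_x/∂P_y)(P_y/Q_x) = 10.9 × (3.64/387.596) ≈ 0.10.

0.10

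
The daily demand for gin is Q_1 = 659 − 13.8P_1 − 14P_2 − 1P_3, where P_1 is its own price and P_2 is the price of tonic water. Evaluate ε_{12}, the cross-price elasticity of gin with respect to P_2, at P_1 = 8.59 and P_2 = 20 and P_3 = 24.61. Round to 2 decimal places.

-1.19

At P_1 = 8.59 and P_2 = 20 and P_3 = 24.61: Q_1 = 235.848.
∂Q_1/∂P_2 = -14.
ε = (∂Q_1/∂P_2)(P_2/Q_1) = -14 × (20/235.848) ≈ -1.19.
Since ε < 0, gin and tonic water are complements.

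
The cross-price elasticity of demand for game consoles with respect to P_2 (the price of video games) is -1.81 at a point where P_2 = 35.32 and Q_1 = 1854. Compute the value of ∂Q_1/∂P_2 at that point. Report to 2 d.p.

ε = (∂Q_1/∂P_2)·(P_2/Q_1) ⇒ ∂Q_1/∂P_2 = ε·Q_1/P_2 = -1.81 × 1854/35.32 ≈ -95.01.

-95.01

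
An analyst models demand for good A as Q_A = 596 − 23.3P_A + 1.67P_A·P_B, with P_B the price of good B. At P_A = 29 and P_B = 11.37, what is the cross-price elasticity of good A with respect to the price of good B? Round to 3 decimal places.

1.169

At P_A = 29 and P_B = 11.37: Q_A = 470.949.
∂Q_A/∂P_B = 1.67P_A = 1.67(29) = 48.4300.
ε = (∂Q_A/∂P_B)(P_B/Q_A) = 48.4300 × (11.37/470.949) ≈ 1.169.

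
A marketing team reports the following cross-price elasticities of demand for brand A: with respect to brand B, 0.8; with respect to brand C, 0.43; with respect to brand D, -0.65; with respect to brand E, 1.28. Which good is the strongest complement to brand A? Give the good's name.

brand D

Complements have ε < 0. The most negative value is -0.65 (brand D).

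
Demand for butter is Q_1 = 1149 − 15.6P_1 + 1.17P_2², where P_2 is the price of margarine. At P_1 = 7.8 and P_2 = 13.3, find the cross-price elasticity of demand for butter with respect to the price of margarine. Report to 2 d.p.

0.34

At P_1 = 7.8 and P_2 = 13.3: Q_1 = 1234.281.
∂Q_1/∂P_2 = 2.34P_2 = 2.34(13.3) = 31.1220.
ε = (∂Q_1/∂P_2)(P_2/Q_1) = 31.1220 × (13.3/1234.281) ≈ 0.34.
ε > 0: substitutes.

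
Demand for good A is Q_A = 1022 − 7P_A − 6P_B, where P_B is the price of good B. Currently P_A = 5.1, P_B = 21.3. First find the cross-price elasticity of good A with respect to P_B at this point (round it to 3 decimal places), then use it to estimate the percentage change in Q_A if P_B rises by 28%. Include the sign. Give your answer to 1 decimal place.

-4.2%

At P_A = 5.1, P_B = 21.3: Q_A = 858.5.
∂Q_A/∂P_B = -6.
ε = (∂Q_A/∂P_B)(P_B/Q_A) = -6.0000 × 21.3/858.5 ≈ -0.149.
%ΔQ_A ≈ ε × %ΔP_B = -0.149 × (28%) = -4.2%.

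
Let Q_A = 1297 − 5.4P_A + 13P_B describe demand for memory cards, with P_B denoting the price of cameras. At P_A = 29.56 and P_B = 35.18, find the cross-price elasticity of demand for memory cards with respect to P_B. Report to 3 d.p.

0.287

At P_A = 29.56 and P_B = 35.18: Q_A = 1594.716.
∂Q_A/∂P_B = 13.
ε = (∂Q_A/∂P_B)(P_B/Q_A) = 13 × (35.18/1594.716) ≈ 0.287.
Since ε > 0, memory cards and cameras are substitutes.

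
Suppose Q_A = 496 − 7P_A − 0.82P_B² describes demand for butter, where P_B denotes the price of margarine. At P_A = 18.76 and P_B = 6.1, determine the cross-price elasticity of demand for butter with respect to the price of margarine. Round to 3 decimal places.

At P_A = 18.76 and P_B = 6.1: Q_A = 334.168.
∂Q_A/∂P_B = -1.64P_B = -1.64(6.1) = -10.0040.
ε = (∂Q_A/∂P_B)(P_B/Q_A) = -10.0040 × (6.1/334.168) ≈ -0.183.
ε < 0: complements.

-0.183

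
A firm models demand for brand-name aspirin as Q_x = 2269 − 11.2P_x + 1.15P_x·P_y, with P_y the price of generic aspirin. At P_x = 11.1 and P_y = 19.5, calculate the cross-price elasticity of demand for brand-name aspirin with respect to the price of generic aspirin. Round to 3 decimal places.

At P_x = 11.1 and P_y = 19.5: Q_x = 2393.597.
∂Q_x/∂P_y = 1.15P_x = 1.15(11.1) = 12.7650.
ε = (∂Q_x/∂P_y)(P_y/Q_x) = 12.7650 × (19.5/2393.597) ≈ 0.104.

0.104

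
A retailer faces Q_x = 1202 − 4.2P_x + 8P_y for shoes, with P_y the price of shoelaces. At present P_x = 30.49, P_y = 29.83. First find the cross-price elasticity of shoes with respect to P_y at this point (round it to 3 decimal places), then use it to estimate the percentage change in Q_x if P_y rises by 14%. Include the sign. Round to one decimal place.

2.5%

At P_x = 30.49, P_y = 29.83: Q_x = 1312.582.
∂Q_x/∂P_y = 8.
ε = (∂Q_x/∂P_y)(P_y/Q_x) = 8.0000 × 29.83/1312.582 ≈ 0.182.
%ΔQ_x ≈ ε × %ΔP_y = 0.182 × (14%) = 2.5%.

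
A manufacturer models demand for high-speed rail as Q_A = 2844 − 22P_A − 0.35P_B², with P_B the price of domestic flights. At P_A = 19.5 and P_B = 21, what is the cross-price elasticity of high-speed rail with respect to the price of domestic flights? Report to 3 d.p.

-0.137

At P_A = 19.5 and P_B = 21: Q_A = 2260.65.
∂Q_A/∂P_B = -0.7P_B = -0.7(21) = -14.7000.
ε = (∂Q_A/∂P_B)(P_B/Q_A) = -14.7000 × (21/2260.65) ≈ -0.137.
ε < 0: complements.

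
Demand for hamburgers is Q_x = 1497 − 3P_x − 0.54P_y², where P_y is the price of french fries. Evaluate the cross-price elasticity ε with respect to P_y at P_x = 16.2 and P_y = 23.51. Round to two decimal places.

At P_x = 16.2 and P_y = 23.51: Q_x = 1149.931.
∂Q_x/∂P_y = -1.08P_y = -1.08(23.51) = -25.3908.
ε = (∂Q_x/∂P_y)(P_y/Q_x) = -25.3908 × (23.51/1149.931) ≈ -0.52.
ε < 0: complements.

-0.52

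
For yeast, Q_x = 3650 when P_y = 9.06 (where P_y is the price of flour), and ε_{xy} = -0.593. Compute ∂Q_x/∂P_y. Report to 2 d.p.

ε = (∂Q_x/∂P_y)·(P_y/Q_x) ⇒ ∂Q_x/∂P_y = ε·Q_x/P_y = -0.593 × 3650/9.06 ≈ -238.90.

-238.90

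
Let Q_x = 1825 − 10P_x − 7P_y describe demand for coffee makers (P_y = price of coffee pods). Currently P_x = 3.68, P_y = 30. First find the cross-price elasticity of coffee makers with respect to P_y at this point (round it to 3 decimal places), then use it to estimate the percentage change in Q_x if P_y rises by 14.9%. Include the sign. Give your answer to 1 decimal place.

At P_x = 3.68, P_y = 30: Q_x = 1578.2.
∂Q_x/∂P_y = -7.
ε = (∂Q_x/∂P_y)(P_y/Q_x) = -7.0000 × 30/1578.2 ≈ -0.133.
%ΔQ_x ≈ ε × %ΔP_y = -0.133 × (14.9%) = -2.0%.

-2.0%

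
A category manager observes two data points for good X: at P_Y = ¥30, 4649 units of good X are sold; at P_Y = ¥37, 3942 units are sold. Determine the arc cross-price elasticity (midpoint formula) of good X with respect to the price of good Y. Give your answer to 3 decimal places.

ΔQ_X = 3942 − 4649 = -707; ΔP_Y = 37 − 30 = 7.
Midpoints: Q̄_X = 4295.5, P̄_Y = 33.50.
ε = (ΔQ_X/Q̄_X)/(ΔP_Y/P̄_Y) = (-707/4295.5)/(7/33.50) ≈ -0.788.

-0.788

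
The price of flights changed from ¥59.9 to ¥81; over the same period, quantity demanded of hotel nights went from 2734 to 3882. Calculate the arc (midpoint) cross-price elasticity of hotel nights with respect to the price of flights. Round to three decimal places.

1.159

ΔQ_A = 3882 − 2734 = 1148; ΔP_B = 81 − 59.9 = 21.1.
Midpoints: Q̄_A = 3308.0, P̄_B = 70.45.
ε = (ΔQ_A/Q̄_A)/(ΔP_B/P̄_B) = (1148/3308.0)/(21.1/70.45) ≈ 1.159.
ε > 0: hotel nights and flights are substitutes.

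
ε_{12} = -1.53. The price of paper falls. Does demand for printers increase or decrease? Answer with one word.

ε < 0 and the price of paper falls, so the quantity of printers moves in the opposite direction: it increases.

increase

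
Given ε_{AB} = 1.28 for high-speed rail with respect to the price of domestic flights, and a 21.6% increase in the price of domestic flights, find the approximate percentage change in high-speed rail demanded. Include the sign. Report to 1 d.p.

%ΔQ ≈ ε × %ΔP of domestic flights = 1.28 × (21.6%) = 27.6%.
Demand for high-speed rail rises by about 27.6%.

27.6%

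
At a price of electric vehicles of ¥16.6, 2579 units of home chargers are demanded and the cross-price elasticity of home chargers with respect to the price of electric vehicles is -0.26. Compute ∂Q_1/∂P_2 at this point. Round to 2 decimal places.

ε = (∂Q_1/∂P_2)·(P_2/Q_1) ⇒ ∂Q_1/∂P_2 = ε·Q_1/P_2 = -0.26 × 2579/16.6 ≈ -40.39.

-40.39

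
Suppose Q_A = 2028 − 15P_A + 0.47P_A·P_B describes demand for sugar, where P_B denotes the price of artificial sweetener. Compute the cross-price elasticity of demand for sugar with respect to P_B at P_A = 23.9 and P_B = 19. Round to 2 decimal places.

0.11

At P_A = 23.9 and P_B = 19: Q_A = 1882.927.
∂Q_A/∂P_B = 0.47P_A = 0.47(23.9) = 11.2330.
ε = (∂Q_A/∂P_B)(P_B/Q_A) = 11.2330 × (19/1882.927) ≈ 0.11.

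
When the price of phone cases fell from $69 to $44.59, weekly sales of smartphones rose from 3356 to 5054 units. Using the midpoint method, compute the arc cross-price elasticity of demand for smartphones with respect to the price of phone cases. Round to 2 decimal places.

ΔQ_A = 5054 − 3356 = 1698; ΔP_B = 44.59 − 69 = -24.41.
Midpoints: Q̄_A = 4205.0, P̄_B = 56.80.
ε = (ΔQ_A/Q̄_A)/(ΔP_B/P̄_B) = (1698/4205.0)/(-24.41/56.80) ≈ -0.94.

-0.94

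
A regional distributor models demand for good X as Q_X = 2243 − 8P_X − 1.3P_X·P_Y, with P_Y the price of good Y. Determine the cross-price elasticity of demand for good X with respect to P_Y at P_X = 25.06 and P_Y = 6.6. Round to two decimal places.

At P_X = 25.06 and P_Y = 6.6: Q_X = 1827.505.
∂Q_X/∂P_Y = -1.3P_X = -1.3(25.06) = -32.5780.
ε = (∂Q_X/∂P_Y)(P_Y/Q_X) = -32.5780 × (6.6/1827.505) ≈ -0.12.

-0.12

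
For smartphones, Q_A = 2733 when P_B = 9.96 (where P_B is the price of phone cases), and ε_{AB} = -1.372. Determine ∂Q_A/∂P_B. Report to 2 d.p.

ε = (∂Q_A/∂P_B)·(P_B/Q_A) ⇒ ∂Q_A/∂P_B = ε·Q_A/P_B = -1.372 × 2733/9.96 ≈ -376.47.

-376.47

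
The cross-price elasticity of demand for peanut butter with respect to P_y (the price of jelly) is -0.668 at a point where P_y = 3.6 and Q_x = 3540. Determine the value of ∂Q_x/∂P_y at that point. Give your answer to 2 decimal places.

ε = (∂Q_x/∂P_y)·(P_y/Q_x) ⇒ ∂Q_x/∂P_y = ε·Q_x/P_y = -0.668 × 3540/3.6 ≈ -656.87.

-656.87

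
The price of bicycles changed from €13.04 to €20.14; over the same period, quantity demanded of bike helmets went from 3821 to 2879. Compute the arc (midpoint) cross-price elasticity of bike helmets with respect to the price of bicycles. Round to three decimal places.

-0.657

ΔQ_A = 2879 − 3821 = -942; ΔP_B = 20.14 − 13.04 = 7.1.
Midpoints: Q̄_A = 3350.0, P̄_B = 16.59.
ε = (ΔQ_A/Q̄_A)/(ΔP_B/P̄_B) = (-942/3350.0)/(7.1/16.59) ≈ -0.657.
ε < 0: bike helmets and bicycles are complements.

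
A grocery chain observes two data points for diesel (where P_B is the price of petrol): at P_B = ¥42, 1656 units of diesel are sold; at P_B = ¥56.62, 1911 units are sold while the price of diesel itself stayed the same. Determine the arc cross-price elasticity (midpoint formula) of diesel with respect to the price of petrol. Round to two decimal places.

ΔQ_A = 1911 − 1656 = 255; ΔP_B = 56.62 − 42 = 14.62.
Midpoints: Q̄_A = 1783.5, P̄_B = 49.31.
ε = (ΔQ_A/Q̄_A)/(ΔP_B/P̄_B) = (255/1783.5)/(14.62/49.31) ≈ 0.48.

0.48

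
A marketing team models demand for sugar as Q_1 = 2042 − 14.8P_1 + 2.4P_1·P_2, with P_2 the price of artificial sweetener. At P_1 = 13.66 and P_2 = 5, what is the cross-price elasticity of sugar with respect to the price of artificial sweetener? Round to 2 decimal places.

At P_1 = 13.66 and P_2 = 5: Q_1 = 2003.752.
∂Q_1/∂P_2 = 2.4P_1 = 2.4(13.66) = 32.7840.
ε = (∂Q_1/∂P_2)(P_2/Q_1) = 32.7840 × (5/2003.752) ≈ 0.08.
ε > 0: substitutes.

0.08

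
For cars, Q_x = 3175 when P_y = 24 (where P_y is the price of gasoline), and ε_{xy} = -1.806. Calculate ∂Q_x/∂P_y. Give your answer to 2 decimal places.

-238.92

ε = (∂Q_x/∂P_y)·(P_y/Q_x) ⇒ ∂Q_x/∂P_y = ε·Q_x/P_y = -1.806 × 3175/24 ≈ -238.92.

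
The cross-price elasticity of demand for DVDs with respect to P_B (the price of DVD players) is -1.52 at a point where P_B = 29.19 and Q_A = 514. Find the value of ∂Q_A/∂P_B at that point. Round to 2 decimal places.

ε = (∂Q_A/∂P_B)·(P_B/Q_A) ⇒ ∂Q_A/∂P_B = ε·Q_A/P_B = -1.52 × 514/29.19 ≈ -26.77.

-26.77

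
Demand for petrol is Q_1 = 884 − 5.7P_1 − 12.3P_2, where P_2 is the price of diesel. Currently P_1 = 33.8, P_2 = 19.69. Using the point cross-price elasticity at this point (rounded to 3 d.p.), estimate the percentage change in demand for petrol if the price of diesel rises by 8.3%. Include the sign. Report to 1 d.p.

At P_1 = 33.8, P_2 = 19.69: Q_1 = 449.153.
∂Q_1/∂P_2 = -12.3.
ε = (∂Q_1/∂P_2)(P_2/Q_1) = -12.3000 × 19.69/449.153 ≈ -0.539.
%ΔQ_1 ≈ ε × %ΔP_2 = -0.539 × (8.3%) = -4.5%.

-4.5%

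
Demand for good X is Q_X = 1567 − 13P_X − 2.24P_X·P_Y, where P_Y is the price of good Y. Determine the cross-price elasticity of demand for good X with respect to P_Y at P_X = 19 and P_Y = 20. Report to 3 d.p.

-1.816

At P_X = 19 and P_Y = 20: Q_X = 468.8.
∂Q_X/∂P_Y = -2.24P_X = -2.24(19) = -42.5600.
ε = (∂Q_X/∂P_Y)(P_Y/Q_X) = -42.5600 × (20/468.8) ≈ -1.816.
ε < 0: complements.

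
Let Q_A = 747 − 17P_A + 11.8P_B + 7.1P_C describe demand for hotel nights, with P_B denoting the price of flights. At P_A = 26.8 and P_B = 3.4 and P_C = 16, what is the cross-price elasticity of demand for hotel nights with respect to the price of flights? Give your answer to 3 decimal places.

At P_A = 26.8 and P_B = 3.4 and P_C = 16: Q_A = 445.12.
∂Q_A/∂P_B = 11.8.
ε = (∂Q_A/∂P_B)(P_B/Q_A) = 11.8 × (3.4/445.12) ≈ 0.090.
Since ε > 0, hotel nights and flights are substitutes.

0.090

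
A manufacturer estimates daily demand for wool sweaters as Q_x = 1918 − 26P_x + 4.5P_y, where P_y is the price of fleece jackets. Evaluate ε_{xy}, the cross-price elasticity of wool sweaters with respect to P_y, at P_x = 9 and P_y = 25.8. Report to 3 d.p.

At P_x = 9 and P_y = 25.8: Q_x = 1800.1.
∂Q_x/∂P_y = 4.5.
ε = (∂Q_x/∂P_y)(P_y/Q_x) = 4.5 × (25.8/1800.1) ≈ 0.064.
Since ε > 0, wool sweaters and fleece jackets are substitutes.

0.064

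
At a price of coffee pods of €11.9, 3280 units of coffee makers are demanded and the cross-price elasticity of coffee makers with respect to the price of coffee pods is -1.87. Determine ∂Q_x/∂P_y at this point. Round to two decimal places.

ε = (∂Q_x/∂P_y)·(P_y/Q_x) ⇒ ∂Q_x/∂P_y = ε·Q_x/P_y = -1.87 × 3280/11.9 ≈ -515.43.

-515.43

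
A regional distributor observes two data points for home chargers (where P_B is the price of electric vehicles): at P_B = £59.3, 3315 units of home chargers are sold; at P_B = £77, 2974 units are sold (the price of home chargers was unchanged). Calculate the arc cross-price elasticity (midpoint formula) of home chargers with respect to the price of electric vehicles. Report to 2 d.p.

-0.42

ΔQ_A = 2974 − 3315 = -341; ΔP_B = 77 − 59.3 = 17.7.
Midpoints: Q̄_A = 3144.5, P̄_B = 68.15.
ε = (ΔQ_A/Q̄_A)/(ΔP_B/P̄_B) = (-341/3144.5)/(17.7/68.15) ≈ -0.42.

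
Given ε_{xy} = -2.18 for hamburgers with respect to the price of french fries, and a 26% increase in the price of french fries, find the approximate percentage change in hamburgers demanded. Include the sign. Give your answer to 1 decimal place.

%ΔQ ≈ ε × %ΔP of french fries = -2.18 × (26%) = -56.7%.
Demand for hamburgers falls by about 56.7%.

-56.7%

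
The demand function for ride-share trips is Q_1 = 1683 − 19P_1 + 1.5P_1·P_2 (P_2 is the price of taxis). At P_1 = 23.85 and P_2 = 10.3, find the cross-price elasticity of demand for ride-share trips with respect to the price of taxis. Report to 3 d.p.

0.231

At P_1 = 23.85 and P_2 = 10.3: Q_1 = 1598.332.
∂Q_1/∂P_2 = 1.5P_1 = 1.5(23.85) = 35.7750.
ε = (∂Q_1/∂P_2)(P_2/Q_1) = 35.7750 × (10.3/1598.332) ≈ 0.231.
ε > 0: substitutes.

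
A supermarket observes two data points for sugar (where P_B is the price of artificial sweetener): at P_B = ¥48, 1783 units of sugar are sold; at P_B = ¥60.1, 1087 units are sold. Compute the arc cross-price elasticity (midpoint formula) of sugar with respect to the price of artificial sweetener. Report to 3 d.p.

ΔQ_A = 1087 − 1783 = -696; ΔP_B = 60.1 − 48 = 12.1.
Midpoints: Q̄_A = 1435.0, P̄_B = 54.05.
ε = (ΔQ_A/Q̄_A)/(ΔP_B/P̄_B) = (-696/1435.0)/(12.1/54.05) ≈ -2.167.

-2.167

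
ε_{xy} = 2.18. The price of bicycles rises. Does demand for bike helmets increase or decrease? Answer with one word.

increase

ε > 0 and the price of bicycles rises, so the quantity of bike helmets moves in the same direction: it increases.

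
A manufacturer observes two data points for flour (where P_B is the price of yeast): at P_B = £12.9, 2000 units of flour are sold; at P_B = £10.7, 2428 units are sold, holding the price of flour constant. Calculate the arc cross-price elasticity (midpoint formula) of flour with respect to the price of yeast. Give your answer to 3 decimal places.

ΔQ_A = 2428 − 2000 = 428; ΔP_B = 10.7 − 12.9 = -2.2.
Midpoints: Q̄_A = 2214.0, P̄_B = 11.80.
ε = (ΔQ_A/Q̄_A)/(ΔP_B/P̄_B) = (428/2214.0)/(-2.2/11.80) ≈ -1.037.
ε < 0: flour and yeast are complements.

-1.037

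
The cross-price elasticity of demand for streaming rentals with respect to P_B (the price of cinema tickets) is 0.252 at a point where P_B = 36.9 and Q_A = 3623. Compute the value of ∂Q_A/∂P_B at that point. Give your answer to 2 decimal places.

24.74

ε = (∂Q_A/∂P_B)·(P_B/Q_A) ⇒ ∂Q_A/∂P_B = ε·Q_A/P_B = 0.252 × 3623/36.9 ≈ 24.74.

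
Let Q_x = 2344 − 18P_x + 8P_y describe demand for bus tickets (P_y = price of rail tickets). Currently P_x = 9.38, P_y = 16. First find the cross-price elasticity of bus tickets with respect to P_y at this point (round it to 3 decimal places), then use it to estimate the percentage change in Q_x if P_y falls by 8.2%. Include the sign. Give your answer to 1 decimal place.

At P_x = 9.38, P_y = 16: Q_x = 2303.16.
∂Q_x/∂P_y = 8.
ε = (∂Q_x/∂P_y)(P_y/Q_x) = 8.0000 × 16/2303.16 ≈ 0.056.
%ΔQ_x ≈ ε × %ΔP_y = 0.056 × (-8.2%) = -0.5%.

-0.5%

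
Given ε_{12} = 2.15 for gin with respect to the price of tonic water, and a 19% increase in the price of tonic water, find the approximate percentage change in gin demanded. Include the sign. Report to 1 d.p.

%ΔQ ≈ ε × %ΔP of tonic water = 2.15 × (19%) = 40.9%.
Demand for gin rises by about 40.9%.

40.9%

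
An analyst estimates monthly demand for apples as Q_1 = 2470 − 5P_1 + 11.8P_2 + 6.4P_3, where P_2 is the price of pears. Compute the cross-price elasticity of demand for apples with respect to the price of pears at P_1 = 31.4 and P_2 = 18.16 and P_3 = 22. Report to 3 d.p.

0.080

At P_1 = 31.4 and P_2 = 18.16 and P_3 = 22: Q_1 = 2668.088.
∂Q_1/∂P_2 = 11.8.
ε = (∂Q_1/∂P_2)(P_2/Q_1) = 11.8 × (18.16/2668.088) ≈ 0.080.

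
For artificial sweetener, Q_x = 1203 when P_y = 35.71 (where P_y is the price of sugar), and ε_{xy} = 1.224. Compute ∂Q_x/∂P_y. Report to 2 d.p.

ε = (∂Q_x/∂P_y)·(P_y/Q_x) ⇒ ∂Q_x/∂P_y = ε·Q_x/P_y = 1.224 × 1203/35.71 ≈ 41.23.

41.23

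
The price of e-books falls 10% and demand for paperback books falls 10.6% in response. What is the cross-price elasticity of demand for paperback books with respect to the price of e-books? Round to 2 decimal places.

ε = (%ΔQ of paperback books) / (%ΔP of e-books) = (-10.6%) / (-10%) ≈ 1.06.

1.06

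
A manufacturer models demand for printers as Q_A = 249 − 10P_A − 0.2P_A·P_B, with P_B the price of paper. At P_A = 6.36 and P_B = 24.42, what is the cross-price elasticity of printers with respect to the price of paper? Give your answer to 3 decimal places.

At P_A = 6.36 and P_B = 24.42: Q_A = 154.338.
∂Q_A/∂P_B = -0.2P_A = -0.2(6.36) = -1.2720.
ε = (∂Q_A/∂P_B)(P_B/Q_A) = -1.2720 × (24.42/154.338) ≈ -0.201.
ε < 0: complements.

-0.201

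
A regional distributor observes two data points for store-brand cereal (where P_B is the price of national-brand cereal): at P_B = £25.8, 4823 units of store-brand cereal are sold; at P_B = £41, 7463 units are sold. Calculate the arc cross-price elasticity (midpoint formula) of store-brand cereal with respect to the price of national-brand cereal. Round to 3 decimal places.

ΔQ_A = 7463 − 4823 = 2640; ΔP_B = 41 − 25.8 = 15.2.
Midpoints: Q̄_A = 6143.0, P̄_B = 33.40.
ε = (ΔQ_A/Q̄_A)/(ΔP_B/P̄_B) = (2640/6143.0)/(15.2/33.40) ≈ 0.944.
ε > 0: store-brand cereal and national-brand cereal are substitutes.

0.944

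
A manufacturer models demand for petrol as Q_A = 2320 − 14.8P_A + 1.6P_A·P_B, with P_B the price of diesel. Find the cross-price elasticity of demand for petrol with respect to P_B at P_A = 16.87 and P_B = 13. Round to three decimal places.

At P_A = 16.87 and P_B = 13: Q_A = 2421.22.
∂Q_A/∂P_B = 1.6P_A = 1.6(16.87) = 26.9920.
ε = (∂Q_A/∂P_B)(P_B/Q_A) = 26.9920 × (13/2421.22) ≈ 0.145.
ε > 0: substitutes.

0.145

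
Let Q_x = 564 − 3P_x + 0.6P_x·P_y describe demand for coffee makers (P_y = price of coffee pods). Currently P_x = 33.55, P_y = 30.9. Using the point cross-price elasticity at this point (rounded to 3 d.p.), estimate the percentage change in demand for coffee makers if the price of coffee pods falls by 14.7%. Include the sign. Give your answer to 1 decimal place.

At P_x = 33.55, P_y = 30.9: Q_x = 1085.367.
∂Q_x/∂P_y = 0.6P_x = 20.1300.
ε = (∂Q_x/∂P_y)(P_y/Q_x) = 20.1300 × 30.9/1085.367 ≈ 0.573.
%ΔQ_x ≈ ε × %ΔP_y = 0.573 × (-14.7%) = -8.4%.

-8.4%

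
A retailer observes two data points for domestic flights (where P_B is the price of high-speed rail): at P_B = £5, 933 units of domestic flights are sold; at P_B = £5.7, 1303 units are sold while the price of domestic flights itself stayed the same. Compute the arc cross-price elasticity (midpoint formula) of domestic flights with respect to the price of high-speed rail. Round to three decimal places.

2.529

ΔQ_A = 1303 − 933 = 370; ΔP_B = 5.7 − 5 = 0.7.
Midpoints: Q̄_A = 1118.0, P̄_B = 5.35.
ε = (ΔQ_A/Q̄_A)/(ΔP_B/P̄_B) = (370/1118.0)/(0.7/5.35) ≈ 2.529.
ε > 0: domestic flights and high-speed rail are substitutes.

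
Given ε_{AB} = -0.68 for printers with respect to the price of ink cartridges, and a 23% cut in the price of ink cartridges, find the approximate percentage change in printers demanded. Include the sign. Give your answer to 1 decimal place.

%ΔQ ≈ ε × %ΔP of ink cartridges = -0.68 × (-23%) = 15.6%.
Demand for printers rises by about 15.6%.

15.6%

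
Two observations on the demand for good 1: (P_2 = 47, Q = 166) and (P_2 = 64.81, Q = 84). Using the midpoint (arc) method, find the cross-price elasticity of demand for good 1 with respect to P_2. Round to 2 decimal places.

ΔQ_1 = 84 − 166 = -82; ΔP_2 = 64.81 − 47 = 17.81.
Midpoints: Q̄_1 = 125.0, P̄_2 = 55.91.
ε = (ΔQ_1/Q̄_1)/(ΔP_2/P̄_2) = (-82/125.0)/(17.81/55.91) ≈ -2.06.
ε < 0: good 1 and good 2 are complements.

-2.06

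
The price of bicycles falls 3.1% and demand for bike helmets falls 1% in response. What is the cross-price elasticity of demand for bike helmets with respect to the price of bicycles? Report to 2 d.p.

ε = (%ΔQ of bike helmets) / (%ΔP of bicycles) = (-1%) / (-3.1%) ≈ 0.32.

0.32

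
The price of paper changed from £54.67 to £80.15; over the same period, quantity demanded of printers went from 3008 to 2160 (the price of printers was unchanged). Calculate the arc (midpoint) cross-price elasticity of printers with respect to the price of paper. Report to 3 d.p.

-0.868

ΔQ_A = 2160 − 3008 = -848; ΔP_B = 80.15 − 54.67 = 25.48.
Midpoints: Q̄_A = 2584.0, P̄_B = 67.41.
ε = (ΔQ_A/Q̄_A)/(ΔP_B/P̄_B) = (-848/2584.0)/(25.48/67.41) ≈ -0.868.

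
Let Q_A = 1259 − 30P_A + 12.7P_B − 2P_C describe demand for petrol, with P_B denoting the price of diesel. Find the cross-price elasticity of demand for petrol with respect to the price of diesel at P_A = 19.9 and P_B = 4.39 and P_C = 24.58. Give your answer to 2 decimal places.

At P_A = 19.9 and P_B = 4.39 and P_C = 24.58: Q_A = 668.593.
∂Q_A/∂P_B = 12.7.
ε = (∂Q_A/∂P_B)(P_B/Q_A) = 12.7 × (4.39/668.593) ≈ 0.08.
Since ε > 0, petrol and diesel are substitutes.

0.08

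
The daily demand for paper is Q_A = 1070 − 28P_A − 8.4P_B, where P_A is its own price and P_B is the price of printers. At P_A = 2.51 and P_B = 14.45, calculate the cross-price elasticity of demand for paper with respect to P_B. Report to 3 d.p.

At P_A = 2.51 and P_B = 14.45: Q_A = 878.34.
∂Q_A/∂P_B = -8.4.
ε = (∂Q_A/∂P_B)(P_B/Q_A) = -8.4 × (14.45/878.34) ≈ -0.138.
Since ε < 0, paper and printers are complements.

-0.138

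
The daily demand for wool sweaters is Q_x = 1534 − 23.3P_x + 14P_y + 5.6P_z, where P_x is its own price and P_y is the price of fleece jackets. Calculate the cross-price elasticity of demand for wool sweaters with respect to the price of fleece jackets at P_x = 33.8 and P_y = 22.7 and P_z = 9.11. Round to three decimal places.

0.285

At P_x = 33.8 and P_y = 22.7 and P_z = 9.11: Q_x = 1115.276.
∂Q_x/∂P_y = 14.
ε = (∂Q_x/∂P_y)(P_y/Q_x) = 14 × (22.7/1115.276) ≈ 0.285.
Since ε > 0, wool sweaters and fleece jackets are substitutes.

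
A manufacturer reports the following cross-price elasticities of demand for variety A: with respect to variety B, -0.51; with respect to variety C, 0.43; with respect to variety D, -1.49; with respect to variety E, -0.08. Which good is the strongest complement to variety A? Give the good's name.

variety D

Complements have ε < 0. The most negative value is -1.49 (variety D).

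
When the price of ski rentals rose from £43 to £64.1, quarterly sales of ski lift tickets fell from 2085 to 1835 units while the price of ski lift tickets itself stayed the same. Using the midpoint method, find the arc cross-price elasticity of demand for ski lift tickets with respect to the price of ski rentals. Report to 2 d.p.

ΔQ_A = 1835 − 2085 = -250; ΔP_B = 64.1 − 43 = 21.1.
Midpoints: Q̄_A = 1960.0, P̄_B = 53.55.
ε = (ΔQ_A/Q̄_A)/(ΔP_B/P̄_B) = (-250/1960.0)/(21.1/53.55) ≈ -0.32.
ε < 0: ski lift tickets and ski rentals are complements.

-0.32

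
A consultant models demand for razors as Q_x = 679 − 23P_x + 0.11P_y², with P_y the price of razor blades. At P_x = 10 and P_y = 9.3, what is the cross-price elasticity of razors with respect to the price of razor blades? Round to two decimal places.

At P_x = 10 and P_y = 9.3: Q_x = 458.514.
∂Q_x/∂P_y = 0.22P_y = 0.22(9.3) = 2.0460.
ε = (∂Q_x/∂P_y)(P_y/Q_x) = 2.0460 × (9.3/458.514) ≈ 0.04.
ε > 0: substitutes.

0.04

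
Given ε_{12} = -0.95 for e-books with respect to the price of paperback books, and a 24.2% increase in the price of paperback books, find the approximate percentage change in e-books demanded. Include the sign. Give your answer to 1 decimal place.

-23.0%

%ΔQ ≈ ε × %ΔP of paperback books = -0.95 × (24.2%) = -23.0%.
Demand for e-books falls by about 23.0%.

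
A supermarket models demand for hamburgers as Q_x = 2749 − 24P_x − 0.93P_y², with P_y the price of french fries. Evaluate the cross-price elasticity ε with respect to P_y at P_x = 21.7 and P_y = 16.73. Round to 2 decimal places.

At P_x = 21.7 and P_y = 16.73: Q_x = 1967.900.
∂Q_x/∂P_y = -1.86P_y = -1.86(16.73) = -31.1178.
ε = (∂Q_x/∂P_y)(P_y/Q_x) = -31.1178 × (16.73/1967.900) ≈ -0.26.

-0.26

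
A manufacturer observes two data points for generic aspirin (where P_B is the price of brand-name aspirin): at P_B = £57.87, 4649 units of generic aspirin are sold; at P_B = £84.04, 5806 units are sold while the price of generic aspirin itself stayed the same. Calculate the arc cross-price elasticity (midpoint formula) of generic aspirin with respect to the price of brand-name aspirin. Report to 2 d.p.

0.60

ΔQ_A = 5806 − 4649 = 1157; ΔP_B = 84.04 − 57.87 = 26.17.
Midpoints: Q̄_A = 5227.5, P̄_B = 70.95.
ε = (ΔQ_A/Q̄_A)/(ΔP_B/P̄_B) = (1157/5227.5)/(26.17/70.95) ≈ 0.60.
ε > 0: generic aspirin and brand-name aspirin are substitutes.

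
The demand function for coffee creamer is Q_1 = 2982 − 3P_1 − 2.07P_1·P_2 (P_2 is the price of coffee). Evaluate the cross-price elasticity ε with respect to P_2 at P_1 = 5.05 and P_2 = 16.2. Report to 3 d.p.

At P_1 = 5.05 and P_2 = 16.2: Q_1 = 2797.503.
∂Q_1/∂P_2 = -2.07P_1 = -2.07(5.05) = -10.4535.
ε = (∂Q_1/∂P_2)(P_2/Q_1) = -10.4535 × (16.2/2797.503) ≈ -0.061.
ε < 0: complements.

-0.061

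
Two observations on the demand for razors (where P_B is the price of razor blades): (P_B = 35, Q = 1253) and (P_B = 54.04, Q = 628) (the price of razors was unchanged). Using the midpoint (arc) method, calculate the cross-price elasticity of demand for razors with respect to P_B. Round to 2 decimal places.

ΔQ_A = 628 − 1253 = -625; ΔP_B = 54.04 − 35 = 19.04.
Midpoints: Q̄_A = 940.5, P̄_B = 44.52.
ε = (ΔQ_A/Q̄_A)/(ΔP_B/P̄_B) = (-625/940.5)/(19.04/44.52) ≈ -1.55.
ε < 0: razors and razor blades are complements.

-1.55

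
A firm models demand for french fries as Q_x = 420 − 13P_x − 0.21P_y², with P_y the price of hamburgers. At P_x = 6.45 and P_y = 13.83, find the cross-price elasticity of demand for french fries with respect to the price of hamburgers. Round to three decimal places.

At P_x = 6.45 and P_y = 13.83: Q_x = 295.984.
∂Q_x/∂P_y = -0.42P_y = -0.42(13.83) = -5.8086.
ε = (∂Q_x/∂P_y)(P_y/Q_x) = -5.8086 × (13.83/295.984) ≈ -0.271.

-0.271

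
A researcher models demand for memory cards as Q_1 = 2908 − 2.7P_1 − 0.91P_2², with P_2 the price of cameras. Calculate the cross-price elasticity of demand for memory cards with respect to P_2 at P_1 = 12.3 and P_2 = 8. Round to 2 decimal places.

-0.04

At P_1 = 12.3 and P_2 = 8: Q_1 = 2816.55.
∂Q_1/∂P_2 = -1.82P_2 = -1.82(8) = -14.5600.
ε = (∂Q_1/∂P_2)(P_2/Q_1) = -14.5600 × (8/2816.55) ≈ -0.04.
ε < 0: complements.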